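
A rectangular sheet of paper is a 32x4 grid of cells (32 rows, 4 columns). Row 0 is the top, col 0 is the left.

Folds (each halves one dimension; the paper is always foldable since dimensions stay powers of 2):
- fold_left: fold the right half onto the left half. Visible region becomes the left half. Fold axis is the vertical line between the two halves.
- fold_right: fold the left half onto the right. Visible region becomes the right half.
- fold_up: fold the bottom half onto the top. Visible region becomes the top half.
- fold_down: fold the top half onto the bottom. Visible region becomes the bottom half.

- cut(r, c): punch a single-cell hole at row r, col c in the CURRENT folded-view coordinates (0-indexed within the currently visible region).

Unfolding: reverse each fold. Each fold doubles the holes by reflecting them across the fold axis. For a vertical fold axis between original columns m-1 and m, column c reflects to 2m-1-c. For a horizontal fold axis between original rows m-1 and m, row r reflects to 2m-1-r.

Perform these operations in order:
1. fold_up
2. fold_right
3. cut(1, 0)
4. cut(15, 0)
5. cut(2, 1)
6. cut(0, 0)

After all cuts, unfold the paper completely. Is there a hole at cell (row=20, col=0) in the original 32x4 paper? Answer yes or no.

Answer: no

Derivation:
Op 1 fold_up: fold axis h@16; visible region now rows[0,16) x cols[0,4) = 16x4
Op 2 fold_right: fold axis v@2; visible region now rows[0,16) x cols[2,4) = 16x2
Op 3 cut(1, 0): punch at orig (1,2); cuts so far [(1, 2)]; region rows[0,16) x cols[2,4) = 16x2
Op 4 cut(15, 0): punch at orig (15,2); cuts so far [(1, 2), (15, 2)]; region rows[0,16) x cols[2,4) = 16x2
Op 5 cut(2, 1): punch at orig (2,3); cuts so far [(1, 2), (2, 3), (15, 2)]; region rows[0,16) x cols[2,4) = 16x2
Op 6 cut(0, 0): punch at orig (0,2); cuts so far [(0, 2), (1, 2), (2, 3), (15, 2)]; region rows[0,16) x cols[2,4) = 16x2
Unfold 1 (reflect across v@2): 8 holes -> [(0, 1), (0, 2), (1, 1), (1, 2), (2, 0), (2, 3), (15, 1), (15, 2)]
Unfold 2 (reflect across h@16): 16 holes -> [(0, 1), (0, 2), (1, 1), (1, 2), (2, 0), (2, 3), (15, 1), (15, 2), (16, 1), (16, 2), (29, 0), (29, 3), (30, 1), (30, 2), (31, 1), (31, 2)]
Holes: [(0, 1), (0, 2), (1, 1), (1, 2), (2, 0), (2, 3), (15, 1), (15, 2), (16, 1), (16, 2), (29, 0), (29, 3), (30, 1), (30, 2), (31, 1), (31, 2)]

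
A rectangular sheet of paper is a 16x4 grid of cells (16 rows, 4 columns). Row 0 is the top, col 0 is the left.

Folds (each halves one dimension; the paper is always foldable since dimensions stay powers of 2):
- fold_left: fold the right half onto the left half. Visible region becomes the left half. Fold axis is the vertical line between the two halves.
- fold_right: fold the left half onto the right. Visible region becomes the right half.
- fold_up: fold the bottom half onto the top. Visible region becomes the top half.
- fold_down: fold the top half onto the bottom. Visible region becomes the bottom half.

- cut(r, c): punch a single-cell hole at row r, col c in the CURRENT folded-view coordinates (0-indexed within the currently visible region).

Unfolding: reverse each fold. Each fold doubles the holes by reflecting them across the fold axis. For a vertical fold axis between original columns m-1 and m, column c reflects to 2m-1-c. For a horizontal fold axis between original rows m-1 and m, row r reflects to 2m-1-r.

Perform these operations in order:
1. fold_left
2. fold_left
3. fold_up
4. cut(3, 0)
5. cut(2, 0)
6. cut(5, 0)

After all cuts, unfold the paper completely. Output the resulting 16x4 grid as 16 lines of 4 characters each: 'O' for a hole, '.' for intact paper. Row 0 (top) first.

Answer: ....
....
OOOO
OOOO
....
OOOO
....
....
....
....
OOOO
....
OOOO
OOOO
....
....

Derivation:
Op 1 fold_left: fold axis v@2; visible region now rows[0,16) x cols[0,2) = 16x2
Op 2 fold_left: fold axis v@1; visible region now rows[0,16) x cols[0,1) = 16x1
Op 3 fold_up: fold axis h@8; visible region now rows[0,8) x cols[0,1) = 8x1
Op 4 cut(3, 0): punch at orig (3,0); cuts so far [(3, 0)]; region rows[0,8) x cols[0,1) = 8x1
Op 5 cut(2, 0): punch at orig (2,0); cuts so far [(2, 0), (3, 0)]; region rows[0,8) x cols[0,1) = 8x1
Op 6 cut(5, 0): punch at orig (5,0); cuts so far [(2, 0), (3, 0), (5, 0)]; region rows[0,8) x cols[0,1) = 8x1
Unfold 1 (reflect across h@8): 6 holes -> [(2, 0), (3, 0), (5, 0), (10, 0), (12, 0), (13, 0)]
Unfold 2 (reflect across v@1): 12 holes -> [(2, 0), (2, 1), (3, 0), (3, 1), (5, 0), (5, 1), (10, 0), (10, 1), (12, 0), (12, 1), (13, 0), (13, 1)]
Unfold 3 (reflect across v@2): 24 holes -> [(2, 0), (2, 1), (2, 2), (2, 3), (3, 0), (3, 1), (3, 2), (3, 3), (5, 0), (5, 1), (5, 2), (5, 3), (10, 0), (10, 1), (10, 2), (10, 3), (12, 0), (12, 1), (12, 2), (12, 3), (13, 0), (13, 1), (13, 2), (13, 3)]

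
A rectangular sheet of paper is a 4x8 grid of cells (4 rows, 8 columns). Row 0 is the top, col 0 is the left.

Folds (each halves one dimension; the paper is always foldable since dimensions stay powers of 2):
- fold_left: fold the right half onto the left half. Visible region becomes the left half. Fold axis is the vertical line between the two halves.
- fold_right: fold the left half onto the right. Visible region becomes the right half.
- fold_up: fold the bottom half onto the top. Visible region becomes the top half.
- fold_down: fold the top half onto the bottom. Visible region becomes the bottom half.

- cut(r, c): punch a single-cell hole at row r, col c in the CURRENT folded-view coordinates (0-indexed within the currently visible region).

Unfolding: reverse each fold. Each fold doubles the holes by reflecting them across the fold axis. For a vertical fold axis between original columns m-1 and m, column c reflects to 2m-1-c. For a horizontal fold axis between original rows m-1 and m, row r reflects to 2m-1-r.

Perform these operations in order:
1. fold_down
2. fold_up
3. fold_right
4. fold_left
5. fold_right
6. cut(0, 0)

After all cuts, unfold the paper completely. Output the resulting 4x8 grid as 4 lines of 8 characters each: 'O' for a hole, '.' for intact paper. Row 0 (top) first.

Op 1 fold_down: fold axis h@2; visible region now rows[2,4) x cols[0,8) = 2x8
Op 2 fold_up: fold axis h@3; visible region now rows[2,3) x cols[0,8) = 1x8
Op 3 fold_right: fold axis v@4; visible region now rows[2,3) x cols[4,8) = 1x4
Op 4 fold_left: fold axis v@6; visible region now rows[2,3) x cols[4,6) = 1x2
Op 5 fold_right: fold axis v@5; visible region now rows[2,3) x cols[5,6) = 1x1
Op 6 cut(0, 0): punch at orig (2,5); cuts so far [(2, 5)]; region rows[2,3) x cols[5,6) = 1x1
Unfold 1 (reflect across v@5): 2 holes -> [(2, 4), (2, 5)]
Unfold 2 (reflect across v@6): 4 holes -> [(2, 4), (2, 5), (2, 6), (2, 7)]
Unfold 3 (reflect across v@4): 8 holes -> [(2, 0), (2, 1), (2, 2), (2, 3), (2, 4), (2, 5), (2, 6), (2, 7)]
Unfold 4 (reflect across h@3): 16 holes -> [(2, 0), (2, 1), (2, 2), (2, 3), (2, 4), (2, 5), (2, 6), (2, 7), (3, 0), (3, 1), (3, 2), (3, 3), (3, 4), (3, 5), (3, 6), (3, 7)]
Unfold 5 (reflect across h@2): 32 holes -> [(0, 0), (0, 1), (0, 2), (0, 3), (0, 4), (0, 5), (0, 6), (0, 7), (1, 0), (1, 1), (1, 2), (1, 3), (1, 4), (1, 5), (1, 6), (1, 7), (2, 0), (2, 1), (2, 2), (2, 3), (2, 4), (2, 5), (2, 6), (2, 7), (3, 0), (3, 1), (3, 2), (3, 3), (3, 4), (3, 5), (3, 6), (3, 7)]

Answer: OOOOOOOO
OOOOOOOO
OOOOOOOO
OOOOOOOO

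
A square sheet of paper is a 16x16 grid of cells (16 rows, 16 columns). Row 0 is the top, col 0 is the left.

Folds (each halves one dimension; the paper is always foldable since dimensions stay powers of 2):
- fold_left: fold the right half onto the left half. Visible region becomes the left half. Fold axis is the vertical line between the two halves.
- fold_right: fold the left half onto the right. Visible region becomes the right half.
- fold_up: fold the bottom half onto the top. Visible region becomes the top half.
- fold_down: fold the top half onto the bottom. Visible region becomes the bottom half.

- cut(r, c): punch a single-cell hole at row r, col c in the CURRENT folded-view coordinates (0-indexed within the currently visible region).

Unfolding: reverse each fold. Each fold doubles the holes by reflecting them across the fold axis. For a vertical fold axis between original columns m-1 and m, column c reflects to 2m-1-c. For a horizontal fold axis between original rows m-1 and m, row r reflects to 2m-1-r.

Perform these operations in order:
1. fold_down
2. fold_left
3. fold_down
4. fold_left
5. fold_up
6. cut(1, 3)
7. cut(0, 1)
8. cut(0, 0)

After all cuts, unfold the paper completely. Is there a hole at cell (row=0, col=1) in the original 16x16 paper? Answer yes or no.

Op 1 fold_down: fold axis h@8; visible region now rows[8,16) x cols[0,16) = 8x16
Op 2 fold_left: fold axis v@8; visible region now rows[8,16) x cols[0,8) = 8x8
Op 3 fold_down: fold axis h@12; visible region now rows[12,16) x cols[0,8) = 4x8
Op 4 fold_left: fold axis v@4; visible region now rows[12,16) x cols[0,4) = 4x4
Op 5 fold_up: fold axis h@14; visible region now rows[12,14) x cols[0,4) = 2x4
Op 6 cut(1, 3): punch at orig (13,3); cuts so far [(13, 3)]; region rows[12,14) x cols[0,4) = 2x4
Op 7 cut(0, 1): punch at orig (12,1); cuts so far [(12, 1), (13, 3)]; region rows[12,14) x cols[0,4) = 2x4
Op 8 cut(0, 0): punch at orig (12,0); cuts so far [(12, 0), (12, 1), (13, 3)]; region rows[12,14) x cols[0,4) = 2x4
Unfold 1 (reflect across h@14): 6 holes -> [(12, 0), (12, 1), (13, 3), (14, 3), (15, 0), (15, 1)]
Unfold 2 (reflect across v@4): 12 holes -> [(12, 0), (12, 1), (12, 6), (12, 7), (13, 3), (13, 4), (14, 3), (14, 4), (15, 0), (15, 1), (15, 6), (15, 7)]
Unfold 3 (reflect across h@12): 24 holes -> [(8, 0), (8, 1), (8, 6), (8, 7), (9, 3), (9, 4), (10, 3), (10, 4), (11, 0), (11, 1), (11, 6), (11, 7), (12, 0), (12, 1), (12, 6), (12, 7), (13, 3), (13, 4), (14, 3), (14, 4), (15, 0), (15, 1), (15, 6), (15, 7)]
Unfold 4 (reflect across v@8): 48 holes -> [(8, 0), (8, 1), (8, 6), (8, 7), (8, 8), (8, 9), (8, 14), (8, 15), (9, 3), (9, 4), (9, 11), (9, 12), (10, 3), (10, 4), (10, 11), (10, 12), (11, 0), (11, 1), (11, 6), (11, 7), (11, 8), (11, 9), (11, 14), (11, 15), (12, 0), (12, 1), (12, 6), (12, 7), (12, 8), (12, 9), (12, 14), (12, 15), (13, 3), (13, 4), (13, 11), (13, 12), (14, 3), (14, 4), (14, 11), (14, 12), (15, 0), (15, 1), (15, 6), (15, 7), (15, 8), (15, 9), (15, 14), (15, 15)]
Unfold 5 (reflect across h@8): 96 holes -> [(0, 0), (0, 1), (0, 6), (0, 7), (0, 8), (0, 9), (0, 14), (0, 15), (1, 3), (1, 4), (1, 11), (1, 12), (2, 3), (2, 4), (2, 11), (2, 12), (3, 0), (3, 1), (3, 6), (3, 7), (3, 8), (3, 9), (3, 14), (3, 15), (4, 0), (4, 1), (4, 6), (4, 7), (4, 8), (4, 9), (4, 14), (4, 15), (5, 3), (5, 4), (5, 11), (5, 12), (6, 3), (6, 4), (6, 11), (6, 12), (7, 0), (7, 1), (7, 6), (7, 7), (7, 8), (7, 9), (7, 14), (7, 15), (8, 0), (8, 1), (8, 6), (8, 7), (8, 8), (8, 9), (8, 14), (8, 15), (9, 3), (9, 4), (9, 11), (9, 12), (10, 3), (10, 4), (10, 11), (10, 12), (11, 0), (11, 1), (11, 6), (11, 7), (11, 8), (11, 9), (11, 14), (11, 15), (12, 0), (12, 1), (12, 6), (12, 7), (12, 8), (12, 9), (12, 14), (12, 15), (13, 3), (13, 4), (13, 11), (13, 12), (14, 3), (14, 4), (14, 11), (14, 12), (15, 0), (15, 1), (15, 6), (15, 7), (15, 8), (15, 9), (15, 14), (15, 15)]
Holes: [(0, 0), (0, 1), (0, 6), (0, 7), (0, 8), (0, 9), (0, 14), (0, 15), (1, 3), (1, 4), (1, 11), (1, 12), (2, 3), (2, 4), (2, 11), (2, 12), (3, 0), (3, 1), (3, 6), (3, 7), (3, 8), (3, 9), (3, 14), (3, 15), (4, 0), (4, 1), (4, 6), (4, 7), (4, 8), (4, 9), (4, 14), (4, 15), (5, 3), (5, 4), (5, 11), (5, 12), (6, 3), (6, 4), (6, 11), (6, 12), (7, 0), (7, 1), (7, 6), (7, 7), (7, 8), (7, 9), (7, 14), (7, 15), (8, 0), (8, 1), (8, 6), (8, 7), (8, 8), (8, 9), (8, 14), (8, 15), (9, 3), (9, 4), (9, 11), (9, 12), (10, 3), (10, 4), (10, 11), (10, 12), (11, 0), (11, 1), (11, 6), (11, 7), (11, 8), (11, 9), (11, 14), (11, 15), (12, 0), (12, 1), (12, 6), (12, 7), (12, 8), (12, 9), (12, 14), (12, 15), (13, 3), (13, 4), (13, 11), (13, 12), (14, 3), (14, 4), (14, 11), (14, 12), (15, 0), (15, 1), (15, 6), (15, 7), (15, 8), (15, 9), (15, 14), (15, 15)]

Answer: yes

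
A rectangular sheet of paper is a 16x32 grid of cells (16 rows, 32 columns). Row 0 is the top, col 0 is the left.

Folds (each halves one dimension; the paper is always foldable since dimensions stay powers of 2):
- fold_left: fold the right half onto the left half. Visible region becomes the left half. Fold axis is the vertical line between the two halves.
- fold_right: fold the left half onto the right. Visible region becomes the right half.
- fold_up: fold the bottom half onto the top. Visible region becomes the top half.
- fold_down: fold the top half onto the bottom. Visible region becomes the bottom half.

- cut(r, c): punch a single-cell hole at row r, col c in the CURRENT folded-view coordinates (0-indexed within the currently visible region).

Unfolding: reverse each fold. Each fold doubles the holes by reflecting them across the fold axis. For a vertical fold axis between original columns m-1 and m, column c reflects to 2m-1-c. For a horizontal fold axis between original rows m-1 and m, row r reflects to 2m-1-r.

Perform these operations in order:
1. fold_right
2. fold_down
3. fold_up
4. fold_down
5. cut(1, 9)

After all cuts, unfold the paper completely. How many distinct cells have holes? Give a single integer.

Op 1 fold_right: fold axis v@16; visible region now rows[0,16) x cols[16,32) = 16x16
Op 2 fold_down: fold axis h@8; visible region now rows[8,16) x cols[16,32) = 8x16
Op 3 fold_up: fold axis h@12; visible region now rows[8,12) x cols[16,32) = 4x16
Op 4 fold_down: fold axis h@10; visible region now rows[10,12) x cols[16,32) = 2x16
Op 5 cut(1, 9): punch at orig (11,25); cuts so far [(11, 25)]; region rows[10,12) x cols[16,32) = 2x16
Unfold 1 (reflect across h@10): 2 holes -> [(8, 25), (11, 25)]
Unfold 2 (reflect across h@12): 4 holes -> [(8, 25), (11, 25), (12, 25), (15, 25)]
Unfold 3 (reflect across h@8): 8 holes -> [(0, 25), (3, 25), (4, 25), (7, 25), (8, 25), (11, 25), (12, 25), (15, 25)]
Unfold 4 (reflect across v@16): 16 holes -> [(0, 6), (0, 25), (3, 6), (3, 25), (4, 6), (4, 25), (7, 6), (7, 25), (8, 6), (8, 25), (11, 6), (11, 25), (12, 6), (12, 25), (15, 6), (15, 25)]

Answer: 16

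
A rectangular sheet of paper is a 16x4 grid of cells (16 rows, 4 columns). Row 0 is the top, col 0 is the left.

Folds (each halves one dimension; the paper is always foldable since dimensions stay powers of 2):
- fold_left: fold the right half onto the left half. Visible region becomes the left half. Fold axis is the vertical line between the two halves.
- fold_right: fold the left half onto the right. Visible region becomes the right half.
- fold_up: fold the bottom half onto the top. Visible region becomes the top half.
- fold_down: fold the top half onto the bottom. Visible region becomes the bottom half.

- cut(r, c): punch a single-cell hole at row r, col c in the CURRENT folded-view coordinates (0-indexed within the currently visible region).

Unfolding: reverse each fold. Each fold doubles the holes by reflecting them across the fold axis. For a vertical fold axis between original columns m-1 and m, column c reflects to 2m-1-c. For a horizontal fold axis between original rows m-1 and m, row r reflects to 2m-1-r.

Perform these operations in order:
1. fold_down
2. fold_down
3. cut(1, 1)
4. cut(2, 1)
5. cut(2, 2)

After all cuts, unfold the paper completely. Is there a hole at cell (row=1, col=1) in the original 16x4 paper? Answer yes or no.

Answer: yes

Derivation:
Op 1 fold_down: fold axis h@8; visible region now rows[8,16) x cols[0,4) = 8x4
Op 2 fold_down: fold axis h@12; visible region now rows[12,16) x cols[0,4) = 4x4
Op 3 cut(1, 1): punch at orig (13,1); cuts so far [(13, 1)]; region rows[12,16) x cols[0,4) = 4x4
Op 4 cut(2, 1): punch at orig (14,1); cuts so far [(13, 1), (14, 1)]; region rows[12,16) x cols[0,4) = 4x4
Op 5 cut(2, 2): punch at orig (14,2); cuts so far [(13, 1), (14, 1), (14, 2)]; region rows[12,16) x cols[0,4) = 4x4
Unfold 1 (reflect across h@12): 6 holes -> [(9, 1), (9, 2), (10, 1), (13, 1), (14, 1), (14, 2)]
Unfold 2 (reflect across h@8): 12 holes -> [(1, 1), (1, 2), (2, 1), (5, 1), (6, 1), (6, 2), (9, 1), (9, 2), (10, 1), (13, 1), (14, 1), (14, 2)]
Holes: [(1, 1), (1, 2), (2, 1), (5, 1), (6, 1), (6, 2), (9, 1), (9, 2), (10, 1), (13, 1), (14, 1), (14, 2)]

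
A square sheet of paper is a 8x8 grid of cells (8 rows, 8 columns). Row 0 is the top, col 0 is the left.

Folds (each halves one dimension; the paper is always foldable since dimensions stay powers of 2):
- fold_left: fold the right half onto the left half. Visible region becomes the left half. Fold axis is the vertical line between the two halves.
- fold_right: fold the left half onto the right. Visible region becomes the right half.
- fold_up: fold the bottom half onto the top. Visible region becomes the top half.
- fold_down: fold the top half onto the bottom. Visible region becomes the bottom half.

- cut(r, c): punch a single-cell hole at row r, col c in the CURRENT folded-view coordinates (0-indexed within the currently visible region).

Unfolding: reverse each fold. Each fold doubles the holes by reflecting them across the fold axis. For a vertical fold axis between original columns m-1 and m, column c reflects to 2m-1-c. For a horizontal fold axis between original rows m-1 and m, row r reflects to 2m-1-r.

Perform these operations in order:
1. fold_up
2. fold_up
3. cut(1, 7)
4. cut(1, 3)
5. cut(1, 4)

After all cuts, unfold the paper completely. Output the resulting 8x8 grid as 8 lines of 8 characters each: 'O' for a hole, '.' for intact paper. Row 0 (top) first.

Answer: ........
...OO..O
...OO..O
........
........
...OO..O
...OO..O
........

Derivation:
Op 1 fold_up: fold axis h@4; visible region now rows[0,4) x cols[0,8) = 4x8
Op 2 fold_up: fold axis h@2; visible region now rows[0,2) x cols[0,8) = 2x8
Op 3 cut(1, 7): punch at orig (1,7); cuts so far [(1, 7)]; region rows[0,2) x cols[0,8) = 2x8
Op 4 cut(1, 3): punch at orig (1,3); cuts so far [(1, 3), (1, 7)]; region rows[0,2) x cols[0,8) = 2x8
Op 5 cut(1, 4): punch at orig (1,4); cuts so far [(1, 3), (1, 4), (1, 7)]; region rows[0,2) x cols[0,8) = 2x8
Unfold 1 (reflect across h@2): 6 holes -> [(1, 3), (1, 4), (1, 7), (2, 3), (2, 4), (2, 7)]
Unfold 2 (reflect across h@4): 12 holes -> [(1, 3), (1, 4), (1, 7), (2, 3), (2, 4), (2, 7), (5, 3), (5, 4), (5, 7), (6, 3), (6, 4), (6, 7)]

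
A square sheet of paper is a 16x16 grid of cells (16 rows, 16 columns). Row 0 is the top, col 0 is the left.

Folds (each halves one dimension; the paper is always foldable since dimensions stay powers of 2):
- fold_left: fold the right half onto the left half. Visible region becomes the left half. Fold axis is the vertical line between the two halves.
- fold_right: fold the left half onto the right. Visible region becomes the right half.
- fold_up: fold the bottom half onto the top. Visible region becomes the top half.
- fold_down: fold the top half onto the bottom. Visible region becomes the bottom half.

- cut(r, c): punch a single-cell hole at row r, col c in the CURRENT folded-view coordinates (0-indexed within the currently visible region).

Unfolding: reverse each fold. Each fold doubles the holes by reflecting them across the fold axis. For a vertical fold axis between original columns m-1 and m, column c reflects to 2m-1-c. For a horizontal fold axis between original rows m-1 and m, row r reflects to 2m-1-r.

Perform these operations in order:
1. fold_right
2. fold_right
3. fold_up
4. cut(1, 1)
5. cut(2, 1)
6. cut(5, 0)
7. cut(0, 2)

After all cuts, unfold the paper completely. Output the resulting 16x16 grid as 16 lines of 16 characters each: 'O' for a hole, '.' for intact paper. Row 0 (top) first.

Op 1 fold_right: fold axis v@8; visible region now rows[0,16) x cols[8,16) = 16x8
Op 2 fold_right: fold axis v@12; visible region now rows[0,16) x cols[12,16) = 16x4
Op 3 fold_up: fold axis h@8; visible region now rows[0,8) x cols[12,16) = 8x4
Op 4 cut(1, 1): punch at orig (1,13); cuts so far [(1, 13)]; region rows[0,8) x cols[12,16) = 8x4
Op 5 cut(2, 1): punch at orig (2,13); cuts so far [(1, 13), (2, 13)]; region rows[0,8) x cols[12,16) = 8x4
Op 6 cut(5, 0): punch at orig (5,12); cuts so far [(1, 13), (2, 13), (5, 12)]; region rows[0,8) x cols[12,16) = 8x4
Op 7 cut(0, 2): punch at orig (0,14); cuts so far [(0, 14), (1, 13), (2, 13), (5, 12)]; region rows[0,8) x cols[12,16) = 8x4
Unfold 1 (reflect across h@8): 8 holes -> [(0, 14), (1, 13), (2, 13), (5, 12), (10, 12), (13, 13), (14, 13), (15, 14)]
Unfold 2 (reflect across v@12): 16 holes -> [(0, 9), (0, 14), (1, 10), (1, 13), (2, 10), (2, 13), (5, 11), (5, 12), (10, 11), (10, 12), (13, 10), (13, 13), (14, 10), (14, 13), (15, 9), (15, 14)]
Unfold 3 (reflect across v@8): 32 holes -> [(0, 1), (0, 6), (0, 9), (0, 14), (1, 2), (1, 5), (1, 10), (1, 13), (2, 2), (2, 5), (2, 10), (2, 13), (5, 3), (5, 4), (5, 11), (5, 12), (10, 3), (10, 4), (10, 11), (10, 12), (13, 2), (13, 5), (13, 10), (13, 13), (14, 2), (14, 5), (14, 10), (14, 13), (15, 1), (15, 6), (15, 9), (15, 14)]

Answer: .O....O..O....O.
..O..O....O..O..
..O..O....O..O..
................
................
...OO......OO...
................
................
................
................
...OO......OO...
................
................
..O..O....O..O..
..O..O....O..O..
.O....O..O....O.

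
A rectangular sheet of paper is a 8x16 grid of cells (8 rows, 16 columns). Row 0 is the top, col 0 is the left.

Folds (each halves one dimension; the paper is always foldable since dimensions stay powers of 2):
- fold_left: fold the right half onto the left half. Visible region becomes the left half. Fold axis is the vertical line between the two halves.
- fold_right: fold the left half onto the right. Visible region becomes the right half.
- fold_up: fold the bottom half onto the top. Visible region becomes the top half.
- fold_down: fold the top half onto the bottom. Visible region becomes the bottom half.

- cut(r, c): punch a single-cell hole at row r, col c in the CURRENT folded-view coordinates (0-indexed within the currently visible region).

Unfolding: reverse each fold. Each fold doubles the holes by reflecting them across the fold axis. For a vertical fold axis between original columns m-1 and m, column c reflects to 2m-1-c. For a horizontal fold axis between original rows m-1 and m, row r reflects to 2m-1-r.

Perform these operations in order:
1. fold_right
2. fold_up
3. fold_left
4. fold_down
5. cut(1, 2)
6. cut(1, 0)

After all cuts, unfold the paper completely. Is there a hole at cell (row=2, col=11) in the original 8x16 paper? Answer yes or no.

Op 1 fold_right: fold axis v@8; visible region now rows[0,8) x cols[8,16) = 8x8
Op 2 fold_up: fold axis h@4; visible region now rows[0,4) x cols[8,16) = 4x8
Op 3 fold_left: fold axis v@12; visible region now rows[0,4) x cols[8,12) = 4x4
Op 4 fold_down: fold axis h@2; visible region now rows[2,4) x cols[8,12) = 2x4
Op 5 cut(1, 2): punch at orig (3,10); cuts so far [(3, 10)]; region rows[2,4) x cols[8,12) = 2x4
Op 6 cut(1, 0): punch at orig (3,8); cuts so far [(3, 8), (3, 10)]; region rows[2,4) x cols[8,12) = 2x4
Unfold 1 (reflect across h@2): 4 holes -> [(0, 8), (0, 10), (3, 8), (3, 10)]
Unfold 2 (reflect across v@12): 8 holes -> [(0, 8), (0, 10), (0, 13), (0, 15), (3, 8), (3, 10), (3, 13), (3, 15)]
Unfold 3 (reflect across h@4): 16 holes -> [(0, 8), (0, 10), (0, 13), (0, 15), (3, 8), (3, 10), (3, 13), (3, 15), (4, 8), (4, 10), (4, 13), (4, 15), (7, 8), (7, 10), (7, 13), (7, 15)]
Unfold 4 (reflect across v@8): 32 holes -> [(0, 0), (0, 2), (0, 5), (0, 7), (0, 8), (0, 10), (0, 13), (0, 15), (3, 0), (3, 2), (3, 5), (3, 7), (3, 8), (3, 10), (3, 13), (3, 15), (4, 0), (4, 2), (4, 5), (4, 7), (4, 8), (4, 10), (4, 13), (4, 15), (7, 0), (7, 2), (7, 5), (7, 7), (7, 8), (7, 10), (7, 13), (7, 15)]
Holes: [(0, 0), (0, 2), (0, 5), (0, 7), (0, 8), (0, 10), (0, 13), (0, 15), (3, 0), (3, 2), (3, 5), (3, 7), (3, 8), (3, 10), (3, 13), (3, 15), (4, 0), (4, 2), (4, 5), (4, 7), (4, 8), (4, 10), (4, 13), (4, 15), (7, 0), (7, 2), (7, 5), (7, 7), (7, 8), (7, 10), (7, 13), (7, 15)]

Answer: no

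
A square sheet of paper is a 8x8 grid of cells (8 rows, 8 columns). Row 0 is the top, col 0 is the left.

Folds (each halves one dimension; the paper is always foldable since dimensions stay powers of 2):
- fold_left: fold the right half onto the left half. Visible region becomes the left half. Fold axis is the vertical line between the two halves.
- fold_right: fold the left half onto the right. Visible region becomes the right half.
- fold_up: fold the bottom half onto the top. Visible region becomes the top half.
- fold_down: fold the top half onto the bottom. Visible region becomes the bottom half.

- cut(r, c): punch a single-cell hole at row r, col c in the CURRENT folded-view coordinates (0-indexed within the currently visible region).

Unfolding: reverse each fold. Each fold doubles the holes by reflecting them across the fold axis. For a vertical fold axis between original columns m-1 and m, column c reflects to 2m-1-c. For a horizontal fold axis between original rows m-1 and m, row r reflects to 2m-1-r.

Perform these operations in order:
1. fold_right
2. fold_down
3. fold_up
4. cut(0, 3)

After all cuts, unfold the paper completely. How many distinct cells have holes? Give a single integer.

Op 1 fold_right: fold axis v@4; visible region now rows[0,8) x cols[4,8) = 8x4
Op 2 fold_down: fold axis h@4; visible region now rows[4,8) x cols[4,8) = 4x4
Op 3 fold_up: fold axis h@6; visible region now rows[4,6) x cols[4,8) = 2x4
Op 4 cut(0, 3): punch at orig (4,7); cuts so far [(4, 7)]; region rows[4,6) x cols[4,8) = 2x4
Unfold 1 (reflect across h@6): 2 holes -> [(4, 7), (7, 7)]
Unfold 2 (reflect across h@4): 4 holes -> [(0, 7), (3, 7), (4, 7), (7, 7)]
Unfold 3 (reflect across v@4): 8 holes -> [(0, 0), (0, 7), (3, 0), (3, 7), (4, 0), (4, 7), (7, 0), (7, 7)]

Answer: 8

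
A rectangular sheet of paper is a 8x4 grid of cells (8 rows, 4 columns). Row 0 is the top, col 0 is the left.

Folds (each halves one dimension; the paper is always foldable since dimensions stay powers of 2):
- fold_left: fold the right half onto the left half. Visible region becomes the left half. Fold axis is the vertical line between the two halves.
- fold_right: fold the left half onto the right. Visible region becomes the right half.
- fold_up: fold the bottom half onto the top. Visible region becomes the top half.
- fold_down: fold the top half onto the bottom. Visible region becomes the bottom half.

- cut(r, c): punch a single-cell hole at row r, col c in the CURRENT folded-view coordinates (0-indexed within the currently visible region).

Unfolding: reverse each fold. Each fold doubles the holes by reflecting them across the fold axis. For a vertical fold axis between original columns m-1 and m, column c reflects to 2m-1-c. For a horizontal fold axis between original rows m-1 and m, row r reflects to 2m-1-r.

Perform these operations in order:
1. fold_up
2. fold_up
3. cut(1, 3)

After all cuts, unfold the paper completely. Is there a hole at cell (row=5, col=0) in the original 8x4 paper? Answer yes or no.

Answer: no

Derivation:
Op 1 fold_up: fold axis h@4; visible region now rows[0,4) x cols[0,4) = 4x4
Op 2 fold_up: fold axis h@2; visible region now rows[0,2) x cols[0,4) = 2x4
Op 3 cut(1, 3): punch at orig (1,3); cuts so far [(1, 3)]; region rows[0,2) x cols[0,4) = 2x4
Unfold 1 (reflect across h@2): 2 holes -> [(1, 3), (2, 3)]
Unfold 2 (reflect across h@4): 4 holes -> [(1, 3), (2, 3), (5, 3), (6, 3)]
Holes: [(1, 3), (2, 3), (5, 3), (6, 3)]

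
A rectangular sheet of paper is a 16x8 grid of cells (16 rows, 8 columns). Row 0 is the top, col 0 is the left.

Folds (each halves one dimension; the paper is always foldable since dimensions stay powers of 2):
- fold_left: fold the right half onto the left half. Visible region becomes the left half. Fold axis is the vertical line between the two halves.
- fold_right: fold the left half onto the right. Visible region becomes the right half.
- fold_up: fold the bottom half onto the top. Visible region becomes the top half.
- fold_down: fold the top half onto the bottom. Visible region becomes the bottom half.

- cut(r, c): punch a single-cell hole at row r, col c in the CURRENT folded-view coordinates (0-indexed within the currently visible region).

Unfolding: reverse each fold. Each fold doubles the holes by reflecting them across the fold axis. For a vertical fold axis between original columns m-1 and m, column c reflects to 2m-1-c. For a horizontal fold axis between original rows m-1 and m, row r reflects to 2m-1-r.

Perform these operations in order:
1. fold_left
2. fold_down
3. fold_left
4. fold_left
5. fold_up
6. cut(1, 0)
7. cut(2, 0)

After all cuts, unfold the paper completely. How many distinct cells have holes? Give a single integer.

Op 1 fold_left: fold axis v@4; visible region now rows[0,16) x cols[0,4) = 16x4
Op 2 fold_down: fold axis h@8; visible region now rows[8,16) x cols[0,4) = 8x4
Op 3 fold_left: fold axis v@2; visible region now rows[8,16) x cols[0,2) = 8x2
Op 4 fold_left: fold axis v@1; visible region now rows[8,16) x cols[0,1) = 8x1
Op 5 fold_up: fold axis h@12; visible region now rows[8,12) x cols[0,1) = 4x1
Op 6 cut(1, 0): punch at orig (9,0); cuts so far [(9, 0)]; region rows[8,12) x cols[0,1) = 4x1
Op 7 cut(2, 0): punch at orig (10,0); cuts so far [(9, 0), (10, 0)]; region rows[8,12) x cols[0,1) = 4x1
Unfold 1 (reflect across h@12): 4 holes -> [(9, 0), (10, 0), (13, 0), (14, 0)]
Unfold 2 (reflect across v@1): 8 holes -> [(9, 0), (9, 1), (10, 0), (10, 1), (13, 0), (13, 1), (14, 0), (14, 1)]
Unfold 3 (reflect across v@2): 16 holes -> [(9, 0), (9, 1), (9, 2), (9, 3), (10, 0), (10, 1), (10, 2), (10, 3), (13, 0), (13, 1), (13, 2), (13, 3), (14, 0), (14, 1), (14, 2), (14, 3)]
Unfold 4 (reflect across h@8): 32 holes -> [(1, 0), (1, 1), (1, 2), (1, 3), (2, 0), (2, 1), (2, 2), (2, 3), (5, 0), (5, 1), (5, 2), (5, 3), (6, 0), (6, 1), (6, 2), (6, 3), (9, 0), (9, 1), (9, 2), (9, 3), (10, 0), (10, 1), (10, 2), (10, 3), (13, 0), (13, 1), (13, 2), (13, 3), (14, 0), (14, 1), (14, 2), (14, 3)]
Unfold 5 (reflect across v@4): 64 holes -> [(1, 0), (1, 1), (1, 2), (1, 3), (1, 4), (1, 5), (1, 6), (1, 7), (2, 0), (2, 1), (2, 2), (2, 3), (2, 4), (2, 5), (2, 6), (2, 7), (5, 0), (5, 1), (5, 2), (5, 3), (5, 4), (5, 5), (5, 6), (5, 7), (6, 0), (6, 1), (6, 2), (6, 3), (6, 4), (6, 5), (6, 6), (6, 7), (9, 0), (9, 1), (9, 2), (9, 3), (9, 4), (9, 5), (9, 6), (9, 7), (10, 0), (10, 1), (10, 2), (10, 3), (10, 4), (10, 5), (10, 6), (10, 7), (13, 0), (13, 1), (13, 2), (13, 3), (13, 4), (13, 5), (13, 6), (13, 7), (14, 0), (14, 1), (14, 2), (14, 3), (14, 4), (14, 5), (14, 6), (14, 7)]

Answer: 64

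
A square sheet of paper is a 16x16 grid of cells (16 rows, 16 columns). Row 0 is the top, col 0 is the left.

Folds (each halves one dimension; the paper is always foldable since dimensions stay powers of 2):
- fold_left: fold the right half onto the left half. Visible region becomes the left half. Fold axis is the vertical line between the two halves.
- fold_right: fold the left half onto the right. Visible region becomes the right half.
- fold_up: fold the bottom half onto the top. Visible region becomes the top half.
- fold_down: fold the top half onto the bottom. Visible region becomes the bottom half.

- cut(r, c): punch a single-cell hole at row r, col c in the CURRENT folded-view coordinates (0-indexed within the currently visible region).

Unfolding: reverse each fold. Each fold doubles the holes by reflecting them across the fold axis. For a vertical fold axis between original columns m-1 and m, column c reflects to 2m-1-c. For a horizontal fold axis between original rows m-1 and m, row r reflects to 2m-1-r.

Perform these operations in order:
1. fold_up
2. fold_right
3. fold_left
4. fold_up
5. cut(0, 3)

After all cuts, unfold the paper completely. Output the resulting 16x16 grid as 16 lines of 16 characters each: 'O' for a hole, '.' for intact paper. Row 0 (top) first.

Answer: ...OO......OO...
................
................
................
................
................
................
...OO......OO...
...OO......OO...
................
................
................
................
................
................
...OO......OO...

Derivation:
Op 1 fold_up: fold axis h@8; visible region now rows[0,8) x cols[0,16) = 8x16
Op 2 fold_right: fold axis v@8; visible region now rows[0,8) x cols[8,16) = 8x8
Op 3 fold_left: fold axis v@12; visible region now rows[0,8) x cols[8,12) = 8x4
Op 4 fold_up: fold axis h@4; visible region now rows[0,4) x cols[8,12) = 4x4
Op 5 cut(0, 3): punch at orig (0,11); cuts so far [(0, 11)]; region rows[0,4) x cols[8,12) = 4x4
Unfold 1 (reflect across h@4): 2 holes -> [(0, 11), (7, 11)]
Unfold 2 (reflect across v@12): 4 holes -> [(0, 11), (0, 12), (7, 11), (7, 12)]
Unfold 3 (reflect across v@8): 8 holes -> [(0, 3), (0, 4), (0, 11), (0, 12), (7, 3), (7, 4), (7, 11), (7, 12)]
Unfold 4 (reflect across h@8): 16 holes -> [(0, 3), (0, 4), (0, 11), (0, 12), (7, 3), (7, 4), (7, 11), (7, 12), (8, 3), (8, 4), (8, 11), (8, 12), (15, 3), (15, 4), (15, 11), (15, 12)]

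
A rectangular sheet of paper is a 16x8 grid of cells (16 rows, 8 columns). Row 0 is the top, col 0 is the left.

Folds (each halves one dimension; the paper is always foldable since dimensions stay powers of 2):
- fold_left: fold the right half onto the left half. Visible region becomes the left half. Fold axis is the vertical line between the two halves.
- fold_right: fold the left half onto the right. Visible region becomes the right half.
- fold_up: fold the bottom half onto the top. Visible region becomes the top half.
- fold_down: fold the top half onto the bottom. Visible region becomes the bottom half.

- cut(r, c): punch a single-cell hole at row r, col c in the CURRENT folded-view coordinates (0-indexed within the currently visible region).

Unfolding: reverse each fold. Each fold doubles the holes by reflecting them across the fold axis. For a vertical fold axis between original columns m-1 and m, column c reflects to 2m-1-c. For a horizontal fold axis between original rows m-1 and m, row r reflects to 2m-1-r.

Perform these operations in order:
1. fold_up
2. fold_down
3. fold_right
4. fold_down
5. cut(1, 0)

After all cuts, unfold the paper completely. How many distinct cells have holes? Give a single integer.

Op 1 fold_up: fold axis h@8; visible region now rows[0,8) x cols[0,8) = 8x8
Op 2 fold_down: fold axis h@4; visible region now rows[4,8) x cols[0,8) = 4x8
Op 3 fold_right: fold axis v@4; visible region now rows[4,8) x cols[4,8) = 4x4
Op 4 fold_down: fold axis h@6; visible region now rows[6,8) x cols[4,8) = 2x4
Op 5 cut(1, 0): punch at orig (7,4); cuts so far [(7, 4)]; region rows[6,8) x cols[4,8) = 2x4
Unfold 1 (reflect across h@6): 2 holes -> [(4, 4), (7, 4)]
Unfold 2 (reflect across v@4): 4 holes -> [(4, 3), (4, 4), (7, 3), (7, 4)]
Unfold 3 (reflect across h@4): 8 holes -> [(0, 3), (0, 4), (3, 3), (3, 4), (4, 3), (4, 4), (7, 3), (7, 4)]
Unfold 4 (reflect across h@8): 16 holes -> [(0, 3), (0, 4), (3, 3), (3, 4), (4, 3), (4, 4), (7, 3), (7, 4), (8, 3), (8, 4), (11, 3), (11, 4), (12, 3), (12, 4), (15, 3), (15, 4)]

Answer: 16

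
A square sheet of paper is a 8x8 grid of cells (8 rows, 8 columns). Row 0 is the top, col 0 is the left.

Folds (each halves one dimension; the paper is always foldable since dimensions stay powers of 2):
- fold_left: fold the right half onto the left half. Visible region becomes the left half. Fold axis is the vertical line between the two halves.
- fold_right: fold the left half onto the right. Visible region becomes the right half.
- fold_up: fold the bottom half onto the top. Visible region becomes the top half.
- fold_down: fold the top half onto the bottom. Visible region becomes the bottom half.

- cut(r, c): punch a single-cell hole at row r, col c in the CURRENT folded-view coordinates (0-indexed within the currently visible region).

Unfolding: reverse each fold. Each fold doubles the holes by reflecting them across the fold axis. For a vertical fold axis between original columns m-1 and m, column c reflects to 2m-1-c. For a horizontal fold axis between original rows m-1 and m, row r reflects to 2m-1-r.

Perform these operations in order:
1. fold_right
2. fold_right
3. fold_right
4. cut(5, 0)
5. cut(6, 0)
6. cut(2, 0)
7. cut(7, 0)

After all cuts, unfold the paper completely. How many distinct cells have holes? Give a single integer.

Answer: 32

Derivation:
Op 1 fold_right: fold axis v@4; visible region now rows[0,8) x cols[4,8) = 8x4
Op 2 fold_right: fold axis v@6; visible region now rows[0,8) x cols[6,8) = 8x2
Op 3 fold_right: fold axis v@7; visible region now rows[0,8) x cols[7,8) = 8x1
Op 4 cut(5, 0): punch at orig (5,7); cuts so far [(5, 7)]; region rows[0,8) x cols[7,8) = 8x1
Op 5 cut(6, 0): punch at orig (6,7); cuts so far [(5, 7), (6, 7)]; region rows[0,8) x cols[7,8) = 8x1
Op 6 cut(2, 0): punch at orig (2,7); cuts so far [(2, 7), (5, 7), (6, 7)]; region rows[0,8) x cols[7,8) = 8x1
Op 7 cut(7, 0): punch at orig (7,7); cuts so far [(2, 7), (5, 7), (6, 7), (7, 7)]; region rows[0,8) x cols[7,8) = 8x1
Unfold 1 (reflect across v@7): 8 holes -> [(2, 6), (2, 7), (5, 6), (5, 7), (6, 6), (6, 7), (7, 6), (7, 7)]
Unfold 2 (reflect across v@6): 16 holes -> [(2, 4), (2, 5), (2, 6), (2, 7), (5, 4), (5, 5), (5, 6), (5, 7), (6, 4), (6, 5), (6, 6), (6, 7), (7, 4), (7, 5), (7, 6), (7, 7)]
Unfold 3 (reflect across v@4): 32 holes -> [(2, 0), (2, 1), (2, 2), (2, 3), (2, 4), (2, 5), (2, 6), (2, 7), (5, 0), (5, 1), (5, 2), (5, 3), (5, 4), (5, 5), (5, 6), (5, 7), (6, 0), (6, 1), (6, 2), (6, 3), (6, 4), (6, 5), (6, 6), (6, 7), (7, 0), (7, 1), (7, 2), (7, 3), (7, 4), (7, 5), (7, 6), (7, 7)]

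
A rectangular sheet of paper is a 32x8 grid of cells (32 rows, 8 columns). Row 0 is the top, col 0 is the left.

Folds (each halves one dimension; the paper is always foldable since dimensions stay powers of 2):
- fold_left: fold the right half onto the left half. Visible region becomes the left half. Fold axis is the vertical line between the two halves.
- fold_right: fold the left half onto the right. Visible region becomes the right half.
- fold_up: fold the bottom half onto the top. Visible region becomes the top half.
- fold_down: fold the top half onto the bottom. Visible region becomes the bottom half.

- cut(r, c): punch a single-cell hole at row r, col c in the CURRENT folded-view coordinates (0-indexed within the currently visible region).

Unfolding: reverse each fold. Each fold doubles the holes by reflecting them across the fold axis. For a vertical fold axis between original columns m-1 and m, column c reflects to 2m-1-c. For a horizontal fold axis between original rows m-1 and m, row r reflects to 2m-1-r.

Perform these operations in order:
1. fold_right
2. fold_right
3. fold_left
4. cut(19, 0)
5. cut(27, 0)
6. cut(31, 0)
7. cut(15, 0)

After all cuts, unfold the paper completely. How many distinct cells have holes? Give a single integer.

Answer: 32

Derivation:
Op 1 fold_right: fold axis v@4; visible region now rows[0,32) x cols[4,8) = 32x4
Op 2 fold_right: fold axis v@6; visible region now rows[0,32) x cols[6,8) = 32x2
Op 3 fold_left: fold axis v@7; visible region now rows[0,32) x cols[6,7) = 32x1
Op 4 cut(19, 0): punch at orig (19,6); cuts so far [(19, 6)]; region rows[0,32) x cols[6,7) = 32x1
Op 5 cut(27, 0): punch at orig (27,6); cuts so far [(19, 6), (27, 6)]; region rows[0,32) x cols[6,7) = 32x1
Op 6 cut(31, 0): punch at orig (31,6); cuts so far [(19, 6), (27, 6), (31, 6)]; region rows[0,32) x cols[6,7) = 32x1
Op 7 cut(15, 0): punch at orig (15,6); cuts so far [(15, 6), (19, 6), (27, 6), (31, 6)]; region rows[0,32) x cols[6,7) = 32x1
Unfold 1 (reflect across v@7): 8 holes -> [(15, 6), (15, 7), (19, 6), (19, 7), (27, 6), (27, 7), (31, 6), (31, 7)]
Unfold 2 (reflect across v@6): 16 holes -> [(15, 4), (15, 5), (15, 6), (15, 7), (19, 4), (19, 5), (19, 6), (19, 7), (27, 4), (27, 5), (27, 6), (27, 7), (31, 4), (31, 5), (31, 6), (31, 7)]
Unfold 3 (reflect across v@4): 32 holes -> [(15, 0), (15, 1), (15, 2), (15, 3), (15, 4), (15, 5), (15, 6), (15, 7), (19, 0), (19, 1), (19, 2), (19, 3), (19, 4), (19, 5), (19, 6), (19, 7), (27, 0), (27, 1), (27, 2), (27, 3), (27, 4), (27, 5), (27, 6), (27, 7), (31, 0), (31, 1), (31, 2), (31, 3), (31, 4), (31, 5), (31, 6), (31, 7)]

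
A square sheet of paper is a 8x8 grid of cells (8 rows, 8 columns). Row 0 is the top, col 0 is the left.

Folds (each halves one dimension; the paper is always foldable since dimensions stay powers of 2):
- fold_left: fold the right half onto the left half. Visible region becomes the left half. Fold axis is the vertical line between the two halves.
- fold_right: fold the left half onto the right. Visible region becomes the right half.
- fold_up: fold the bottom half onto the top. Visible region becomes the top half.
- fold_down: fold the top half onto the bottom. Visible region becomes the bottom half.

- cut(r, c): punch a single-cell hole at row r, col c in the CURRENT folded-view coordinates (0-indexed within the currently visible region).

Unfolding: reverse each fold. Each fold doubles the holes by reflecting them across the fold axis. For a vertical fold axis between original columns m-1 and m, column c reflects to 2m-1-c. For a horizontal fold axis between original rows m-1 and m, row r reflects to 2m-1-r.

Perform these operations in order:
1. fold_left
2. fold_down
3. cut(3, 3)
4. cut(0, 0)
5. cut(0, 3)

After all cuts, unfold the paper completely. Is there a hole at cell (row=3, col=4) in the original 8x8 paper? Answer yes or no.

Answer: yes

Derivation:
Op 1 fold_left: fold axis v@4; visible region now rows[0,8) x cols[0,4) = 8x4
Op 2 fold_down: fold axis h@4; visible region now rows[4,8) x cols[0,4) = 4x4
Op 3 cut(3, 3): punch at orig (7,3); cuts so far [(7, 3)]; region rows[4,8) x cols[0,4) = 4x4
Op 4 cut(0, 0): punch at orig (4,0); cuts so far [(4, 0), (7, 3)]; region rows[4,8) x cols[0,4) = 4x4
Op 5 cut(0, 3): punch at orig (4,3); cuts so far [(4, 0), (4, 3), (7, 3)]; region rows[4,8) x cols[0,4) = 4x4
Unfold 1 (reflect across h@4): 6 holes -> [(0, 3), (3, 0), (3, 3), (4, 0), (4, 3), (7, 3)]
Unfold 2 (reflect across v@4): 12 holes -> [(0, 3), (0, 4), (3, 0), (3, 3), (3, 4), (3, 7), (4, 0), (4, 3), (4, 4), (4, 7), (7, 3), (7, 4)]
Holes: [(0, 3), (0, 4), (3, 0), (3, 3), (3, 4), (3, 7), (4, 0), (4, 3), (4, 4), (4, 7), (7, 3), (7, 4)]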